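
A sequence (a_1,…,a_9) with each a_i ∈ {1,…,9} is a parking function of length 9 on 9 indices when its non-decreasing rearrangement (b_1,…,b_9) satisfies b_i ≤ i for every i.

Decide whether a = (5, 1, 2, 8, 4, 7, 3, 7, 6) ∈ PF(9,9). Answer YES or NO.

Order a: b = (1, 2, 3, 4, 5, 6, 7, 7, 8).
  b_1=1 ≤ 1
  b_2=2 ≤ 2
  b_3=3 ≤ 3
  b_4=4 ≤ 4
  b_5=5 ≤ 5
  b_6=6 ≤ 6
  b_7=7 ≤ 7
  b_8=7 ≤ 8
  b_9=8 ≤ 9
All bounds hold ⇒ YES

YES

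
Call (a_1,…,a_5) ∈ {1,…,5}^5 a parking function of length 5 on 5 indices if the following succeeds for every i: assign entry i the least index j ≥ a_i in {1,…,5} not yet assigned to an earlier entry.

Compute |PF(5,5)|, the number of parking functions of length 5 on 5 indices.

1296

|PF(5,5)| = (5−5+1)·(5+1)^(5−1) = 1×1296 = 1296
Check (1,4,4,1,2) → sorted (1,1,2,4,4): b_i ≤ i ∀i, a PF.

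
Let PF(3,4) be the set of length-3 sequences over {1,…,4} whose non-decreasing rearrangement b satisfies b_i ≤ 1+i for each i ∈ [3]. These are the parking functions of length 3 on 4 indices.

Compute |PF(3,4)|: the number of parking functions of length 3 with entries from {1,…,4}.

50

|PF(3,4)| = (4+1−3)·(4+1)^{3−1} = 2 · 25 = 50 (Konheim–Weiss)
Example (2,4,1) → sorted (1,2,4): b_i ≤ 1+i ∀i, a PF.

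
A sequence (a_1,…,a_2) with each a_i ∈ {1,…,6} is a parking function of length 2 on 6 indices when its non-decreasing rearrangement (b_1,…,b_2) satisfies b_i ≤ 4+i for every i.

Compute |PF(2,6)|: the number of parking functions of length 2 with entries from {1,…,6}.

35

#PF = (6+1−2)·(6+1)^{2−1} = 5 · 7 = 35 (Pollak)
Example (2,5) → sorted (2,5): b_i ≤ 4+i ∀i, a PF.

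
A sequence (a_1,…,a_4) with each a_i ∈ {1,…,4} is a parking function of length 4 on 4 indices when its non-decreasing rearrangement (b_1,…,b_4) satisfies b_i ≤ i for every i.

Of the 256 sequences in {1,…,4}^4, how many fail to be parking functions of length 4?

131

|PF(4,4)| = 1·5^3 = 1×125 = 125
One tuple (4,4,3,1) → sorted (1,3,4,4): b_2=3>2, not a PF.
4^4 − 125 = 256 − 125 = 131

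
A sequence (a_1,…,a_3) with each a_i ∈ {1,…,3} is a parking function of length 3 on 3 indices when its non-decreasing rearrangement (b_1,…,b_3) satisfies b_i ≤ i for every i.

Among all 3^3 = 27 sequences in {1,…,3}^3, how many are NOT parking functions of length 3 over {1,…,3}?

11

|PF| = 1·4^2 = 1 · 16 = 16 [KW]
Example (3,3,3) → sorted (3,3,3): b_1=3>1, not a PF.
So 27 − 16 = 11 fail.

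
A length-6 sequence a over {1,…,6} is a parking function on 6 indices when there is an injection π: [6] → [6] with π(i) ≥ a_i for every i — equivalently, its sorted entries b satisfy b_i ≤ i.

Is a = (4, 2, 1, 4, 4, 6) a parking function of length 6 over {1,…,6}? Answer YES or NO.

Rearranged: b = (1, 2, 4, 4, 4, 6).
  b_1=1 ≤ 1
  b_2=2 ≤ 2
  b_3=4 > 3
  fails at i=3 ⇒ NO

NO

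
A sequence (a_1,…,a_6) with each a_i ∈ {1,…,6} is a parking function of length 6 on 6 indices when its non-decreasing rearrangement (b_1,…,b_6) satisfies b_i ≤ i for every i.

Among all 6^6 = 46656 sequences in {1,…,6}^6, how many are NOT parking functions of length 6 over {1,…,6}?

29849

Count = (6−6+1)·(6+1)^(6−1) = 1×16807 = 16807 (Pollak)
E.g. (5,5,4,2,6,4) → sorted (2,4,4,5,5,6): b_1=2>1, not a PF.
So 46656 − 16807 = 29849 fail.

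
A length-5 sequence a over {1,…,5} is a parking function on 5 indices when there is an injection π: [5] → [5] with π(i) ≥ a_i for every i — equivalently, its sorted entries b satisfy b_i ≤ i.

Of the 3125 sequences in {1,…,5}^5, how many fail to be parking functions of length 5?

|PF| = (5+1−5)·(5+1)^{5−1} = 1×1296 = 1296 (Konheim–Weiss)
E.g. (4,4,3,3,4) → sorted (3,3,4,4,4): b_1=3>1, not a PF.
5^5 − 1296 = 3125 − 1296 = 1829

1829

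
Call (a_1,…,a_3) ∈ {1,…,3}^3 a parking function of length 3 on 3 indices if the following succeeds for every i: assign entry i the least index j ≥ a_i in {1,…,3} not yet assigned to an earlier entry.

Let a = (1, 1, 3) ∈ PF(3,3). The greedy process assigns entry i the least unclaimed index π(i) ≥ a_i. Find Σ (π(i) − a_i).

1

Σπ = 6 ({1..3} each once); Σa = 1+1+3 = 5; disp = 6−5 = 1.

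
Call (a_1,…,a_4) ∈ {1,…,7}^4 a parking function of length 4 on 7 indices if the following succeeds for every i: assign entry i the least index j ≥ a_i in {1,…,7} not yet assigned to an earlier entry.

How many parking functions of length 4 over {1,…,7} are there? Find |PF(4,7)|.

2048

#PF = (8−4)·8^(4−1) = 4 · 512 = 2048 (Pollak)
Example (7,2,5,5) → sorted (2,5,5,7): b_i ≤ 3+i ∀i, a PF.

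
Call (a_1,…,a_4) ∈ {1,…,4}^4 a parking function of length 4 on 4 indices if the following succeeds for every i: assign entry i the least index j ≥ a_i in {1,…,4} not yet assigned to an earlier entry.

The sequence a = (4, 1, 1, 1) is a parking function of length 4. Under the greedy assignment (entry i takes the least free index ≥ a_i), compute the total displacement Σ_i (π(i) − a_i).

Σπ = 10 ({1..4} each once); Σa = 4+1+1+1 = 7; disp = 10−7 = 3.

3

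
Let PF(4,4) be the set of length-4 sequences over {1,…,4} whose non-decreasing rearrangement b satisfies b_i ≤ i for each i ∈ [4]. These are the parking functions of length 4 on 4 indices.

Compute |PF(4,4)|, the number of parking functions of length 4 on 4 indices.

125

#PF = (4−4+1)·(4+1)^(4−1) = 1×125 = 125 [KW]
One tuple (4,2,1,2) → sorted (1,2,2,4): b_i ≤ i ∀i, a PF.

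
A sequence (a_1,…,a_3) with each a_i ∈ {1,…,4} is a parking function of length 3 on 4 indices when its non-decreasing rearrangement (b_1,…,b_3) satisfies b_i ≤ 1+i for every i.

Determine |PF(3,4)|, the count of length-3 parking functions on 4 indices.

#PF = 2·5^2 = 2·25 = 50
One tuple (1,2,2) → sorted (1,2,2): b_i ≤ 1+i ∀i, a PF.

50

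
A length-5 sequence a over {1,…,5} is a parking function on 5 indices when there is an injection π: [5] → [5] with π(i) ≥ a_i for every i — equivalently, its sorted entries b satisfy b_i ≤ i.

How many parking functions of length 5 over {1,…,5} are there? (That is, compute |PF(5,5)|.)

|PF(5,5)| = (5+1−5)·(5+1)^{5−1} = 1×1296 = 1296 (Konheim–Weiss)
Example (2,2,1,1,2) → sorted (1,1,2,2,2): b_i ≤ i ∀i, a PF.

1296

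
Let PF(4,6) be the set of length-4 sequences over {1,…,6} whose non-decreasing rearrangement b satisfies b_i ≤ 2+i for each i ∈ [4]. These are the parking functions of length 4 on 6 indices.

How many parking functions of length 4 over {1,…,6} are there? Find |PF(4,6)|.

Count = (7−4)·7^(4−1) = 3 · 343 = 1029 (Konheim–Weiss)
Check (4,1,3,4) → sorted (1,3,4,4): b_i ≤ 2+i ∀i, a PF.

1029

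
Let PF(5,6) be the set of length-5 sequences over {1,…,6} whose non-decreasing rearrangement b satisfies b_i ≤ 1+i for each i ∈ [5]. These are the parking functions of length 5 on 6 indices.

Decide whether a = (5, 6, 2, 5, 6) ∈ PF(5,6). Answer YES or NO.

NO

Sorted: b = (2, 5, 5, 6, 6).
  b_1=2 ≤ 2
  b_2=5 > 3
  fails at i=2 ⇒ NO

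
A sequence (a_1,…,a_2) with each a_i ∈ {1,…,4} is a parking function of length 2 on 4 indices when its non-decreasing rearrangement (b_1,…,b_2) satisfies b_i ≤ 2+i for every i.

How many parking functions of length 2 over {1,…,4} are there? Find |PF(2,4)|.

15

|PF| = (4+1−2)·(4+1)^{2−1} = 3 · 5 = 15 (Konheim–Weiss)
Example (4,3) → sorted (3,4): b_i ≤ 2+i ∀i, a PF.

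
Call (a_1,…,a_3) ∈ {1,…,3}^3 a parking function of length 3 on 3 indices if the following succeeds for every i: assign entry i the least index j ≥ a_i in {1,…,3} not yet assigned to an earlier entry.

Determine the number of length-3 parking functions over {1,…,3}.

Count = (3+1−3)·(3+1)^{3−1} = 1·16 = 16 (Pollak)
One tuple (1,2,2) → sorted (1,2,2): b_i ≤ i ∀i, a PF.

16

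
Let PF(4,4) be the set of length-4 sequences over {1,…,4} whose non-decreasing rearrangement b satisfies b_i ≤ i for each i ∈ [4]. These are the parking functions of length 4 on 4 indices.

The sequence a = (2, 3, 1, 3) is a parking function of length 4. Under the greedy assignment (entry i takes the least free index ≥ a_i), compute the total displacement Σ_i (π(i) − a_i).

1

Σπ(i) = 1+…+4 = 10; Σa = 2+3+1+3 = 9; disp = 10−9 = 1.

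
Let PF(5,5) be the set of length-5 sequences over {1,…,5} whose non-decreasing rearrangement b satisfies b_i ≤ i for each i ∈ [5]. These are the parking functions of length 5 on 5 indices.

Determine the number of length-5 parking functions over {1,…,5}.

Count = (5−5+1)·(5+1)^(5−1) = 1·1296 = 1296 [KW]
Example (3,3,1,1,1) → sorted (1,1,1,3,3): b_i ≤ i ∀i, a PF.

1296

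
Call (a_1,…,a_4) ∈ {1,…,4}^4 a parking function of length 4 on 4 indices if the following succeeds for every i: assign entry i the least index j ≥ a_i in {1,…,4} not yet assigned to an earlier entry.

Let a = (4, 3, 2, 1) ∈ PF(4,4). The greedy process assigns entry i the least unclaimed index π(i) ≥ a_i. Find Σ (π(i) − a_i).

Σπ = 4·5/2 = 10 (π permutes [4]); Σa = 4+3+2+1 = 10; disp = 10−10 = 0.

0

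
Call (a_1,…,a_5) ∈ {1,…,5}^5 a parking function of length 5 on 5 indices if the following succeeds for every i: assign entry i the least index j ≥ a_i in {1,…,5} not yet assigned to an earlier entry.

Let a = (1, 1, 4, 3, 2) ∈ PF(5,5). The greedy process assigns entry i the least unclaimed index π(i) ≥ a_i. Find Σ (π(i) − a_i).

4

Σπ(i) = 1+…+5 = 15; Σa = 1+1+4+3+2 = 11; disp = 15−11 = 4.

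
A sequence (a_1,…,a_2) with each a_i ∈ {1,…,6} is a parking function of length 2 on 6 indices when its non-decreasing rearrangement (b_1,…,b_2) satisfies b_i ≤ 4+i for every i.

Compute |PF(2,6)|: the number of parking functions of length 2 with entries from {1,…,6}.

|PF| = (6−2+1)·(6+1)^(2−1) = 5×7 = 35 (Pollak)
Example (1,6) → sorted (1,6): b_i ≤ 4+i ∀i, a PF.

35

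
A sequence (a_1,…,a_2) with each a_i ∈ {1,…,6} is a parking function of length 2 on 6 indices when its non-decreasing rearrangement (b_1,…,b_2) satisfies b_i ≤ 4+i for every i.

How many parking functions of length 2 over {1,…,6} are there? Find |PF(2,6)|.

35

Count = (7−2)·7^(2−1) = 5 · 7 = 35 (Pollak)
One tuple (6,3) → sorted (3,6): b_i ≤ 4+i ∀i, a PF.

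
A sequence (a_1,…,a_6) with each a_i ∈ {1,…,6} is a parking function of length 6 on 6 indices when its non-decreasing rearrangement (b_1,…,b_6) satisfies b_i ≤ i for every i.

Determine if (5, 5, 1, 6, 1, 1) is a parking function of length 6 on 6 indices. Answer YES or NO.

NO

Order a: b = (1, 1, 1, 5, 5, 6).
  b_1=1 ≤ 1
  b_2=1 ≤ 2
  b_3=1 ≤ 3
  b_4=5 > 4
  fails at i=4 ⇒ NO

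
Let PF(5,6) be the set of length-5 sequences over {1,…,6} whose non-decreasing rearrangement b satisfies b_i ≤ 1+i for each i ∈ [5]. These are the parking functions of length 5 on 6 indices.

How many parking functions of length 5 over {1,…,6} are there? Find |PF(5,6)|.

4802

Count = (6+1−5)·(6+1)^{5−1} = 2·2401 = 4802
One tuple (6,5,1,2,1) → sorted (1,1,2,5,6): b_i ≤ 1+i ∀i, a PF.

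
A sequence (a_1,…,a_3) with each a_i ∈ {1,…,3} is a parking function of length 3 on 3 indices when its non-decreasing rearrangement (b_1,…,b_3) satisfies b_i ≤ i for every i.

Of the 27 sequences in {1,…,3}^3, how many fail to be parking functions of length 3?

|PF| = (4−3)·4^(3−1) = 1·16 = 16 [KW]
E.g. (3,2,3) → sorted (2,3,3): b_1=2>1, not a PF.
3^3 − 16 = 27 − 16 = 11

11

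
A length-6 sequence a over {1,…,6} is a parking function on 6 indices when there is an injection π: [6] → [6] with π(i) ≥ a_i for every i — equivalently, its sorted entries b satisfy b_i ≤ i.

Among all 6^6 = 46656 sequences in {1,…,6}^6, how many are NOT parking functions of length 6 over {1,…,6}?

#PF = (6−6+1)·(6+1)^(6−1) = 1·16807 = 16807 (Pollak)
One tuple (5,3,6,4,5,6) → sorted (3,4,5,5,6,6): b_1=3>1, not a PF.
Total 46656; non-PF = 46656−16807 = 29849

29849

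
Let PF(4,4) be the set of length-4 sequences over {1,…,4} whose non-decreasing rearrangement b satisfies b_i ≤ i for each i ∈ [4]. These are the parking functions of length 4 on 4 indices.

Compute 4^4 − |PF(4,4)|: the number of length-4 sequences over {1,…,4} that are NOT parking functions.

|PF(4,4)| = (5−4)·5^(4−1) = 1·125 = 125 [KW]
One tuple (2,2,4,4) → sorted (2,2,4,4): b_1=2>1, not a PF.
So 256 − 125 = 131 fail.

131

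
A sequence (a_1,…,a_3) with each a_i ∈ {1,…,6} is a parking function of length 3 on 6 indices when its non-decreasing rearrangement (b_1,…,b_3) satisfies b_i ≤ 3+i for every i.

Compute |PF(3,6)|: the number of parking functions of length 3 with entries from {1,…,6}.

196

#PF = 4·7^2 = 4 · 49 = 196 [KW]
E.g. (4,1,2) → sorted (1,2,4): b_i ≤ 3+i ∀i, a PF.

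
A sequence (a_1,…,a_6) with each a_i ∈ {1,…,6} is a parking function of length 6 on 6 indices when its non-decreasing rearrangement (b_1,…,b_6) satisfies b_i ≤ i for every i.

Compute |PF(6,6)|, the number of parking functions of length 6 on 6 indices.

16807

|PF| = (6−6+1)·(6+1)^(6−1) = 1×16807 = 16807 [KW]
One tuple (1,3,2,4,1,4) → sorted (1,1,2,3,4,4): b_i ≤ i ∀i, a PF.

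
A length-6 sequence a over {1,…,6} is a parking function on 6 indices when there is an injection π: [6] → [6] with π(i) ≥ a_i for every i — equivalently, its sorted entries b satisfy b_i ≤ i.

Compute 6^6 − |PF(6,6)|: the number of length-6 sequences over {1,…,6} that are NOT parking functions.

Count = (7−6)·7^(6−1) = 1 · 16807 = 16807 (Pollak)
Example (6,5,3,6,2,5) → sorted (2,3,5,5,6,6): b_1=2>1, not a PF.
So 46656 − 16807 = 29849 fail.

29849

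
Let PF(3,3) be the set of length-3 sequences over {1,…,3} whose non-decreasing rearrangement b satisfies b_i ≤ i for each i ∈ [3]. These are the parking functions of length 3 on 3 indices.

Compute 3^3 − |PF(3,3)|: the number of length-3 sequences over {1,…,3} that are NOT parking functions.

11

|PF(3,3)| = (3+1−3)·(3+1)^{3−1} = 1×16 = 16 (Konheim–Weiss)
E.g. (2,2,2) → sorted (2,2,2): b_1=2>1, not a PF.
So 27 − 16 = 11 fail.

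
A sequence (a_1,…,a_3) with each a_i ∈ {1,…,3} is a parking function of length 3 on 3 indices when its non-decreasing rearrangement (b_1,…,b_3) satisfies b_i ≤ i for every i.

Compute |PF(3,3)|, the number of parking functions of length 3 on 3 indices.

16

|PF| = 1·4^2 = 1·16 = 16 [KW]
One tuple (3,1,2) → sorted (1,2,3): b_i ≤ i ∀i, a PF.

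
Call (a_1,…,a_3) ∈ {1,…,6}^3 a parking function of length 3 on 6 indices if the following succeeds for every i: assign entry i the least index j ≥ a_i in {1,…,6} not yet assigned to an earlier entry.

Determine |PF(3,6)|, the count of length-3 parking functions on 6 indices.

196

#PF = (6−3+1)·(6+1)^(3−1) = 4 · 49 = 196 (Pollak)
Check (4,1,6) → sorted (1,4,6): b_i ≤ 3+i ∀i, a PF.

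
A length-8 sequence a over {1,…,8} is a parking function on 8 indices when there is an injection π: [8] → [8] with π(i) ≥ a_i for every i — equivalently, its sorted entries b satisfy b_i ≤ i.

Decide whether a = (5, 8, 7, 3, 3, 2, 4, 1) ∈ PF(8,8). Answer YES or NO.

Rearranged: b = (1, 2, 3, 3, 4, 5, 7, 8).
  b_1=1 ≤ 1
  b_2=2 ≤ 2
  b_3=3 ≤ 3
  b_4=3 ≤ 4
  b_5=4 ≤ 5
  b_6=5 ≤ 6
  b_7=7 ≤ 7
  b_8=8 ≤ 8
All bounds hold ⇒ YES

YES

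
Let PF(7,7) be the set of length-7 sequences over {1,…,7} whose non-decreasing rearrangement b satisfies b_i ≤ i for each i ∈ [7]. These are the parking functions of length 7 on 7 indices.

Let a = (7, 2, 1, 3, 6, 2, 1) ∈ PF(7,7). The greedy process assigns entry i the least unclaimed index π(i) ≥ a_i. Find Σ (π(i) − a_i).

Σπ = 28 ({1..7} each once); Σa = 7+2+1+3+6+2+1 = 22; disp = 28−22 = 6.

6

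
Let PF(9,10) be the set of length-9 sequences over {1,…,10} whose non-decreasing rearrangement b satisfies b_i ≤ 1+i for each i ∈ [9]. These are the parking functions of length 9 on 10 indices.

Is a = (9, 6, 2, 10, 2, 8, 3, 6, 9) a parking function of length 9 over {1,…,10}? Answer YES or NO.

Order a: b = (2, 2, 3, 6, 6, 8, 9, 9, 10).
  b_1=2 ≤ 2
  b_2=2 ≤ 3
  b_3=3 ≤ 4
  b_4=6 > 5
  fails at i=4 ⇒ NO

NO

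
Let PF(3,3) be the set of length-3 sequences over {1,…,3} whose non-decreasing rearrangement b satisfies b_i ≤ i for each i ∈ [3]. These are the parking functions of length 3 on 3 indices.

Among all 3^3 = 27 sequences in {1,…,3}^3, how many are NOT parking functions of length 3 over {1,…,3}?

#PF = (3+1−3)·(3+1)^{3−1} = 1 · 16 = 16 (Pollak)
Example (2,3,3) → sorted (2,3,3): b_1=2>1, not a PF.
Total 27; non-PF = 27−16 = 11

11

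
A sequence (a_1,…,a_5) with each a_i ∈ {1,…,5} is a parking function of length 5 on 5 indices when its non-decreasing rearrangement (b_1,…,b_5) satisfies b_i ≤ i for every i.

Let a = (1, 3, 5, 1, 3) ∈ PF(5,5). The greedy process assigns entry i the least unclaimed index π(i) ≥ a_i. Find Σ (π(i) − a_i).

Σπ(i) = 1+…+5 = 15; Σa = 1+3+5+1+3 = 13; disp = 15−13 = 2.

2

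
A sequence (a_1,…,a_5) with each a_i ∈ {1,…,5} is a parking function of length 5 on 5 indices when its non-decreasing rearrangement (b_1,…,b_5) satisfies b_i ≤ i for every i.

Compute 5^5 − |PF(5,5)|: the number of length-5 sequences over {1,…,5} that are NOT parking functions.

1829

|PF(5,5)| = 1·6^4 = 1 · 1296 = 1296
Check (4,5,1,1,4) → sorted (1,1,4,4,5): b_3=4>3, not a PF.
5^5 − 1296 = 3125 − 1296 = 1829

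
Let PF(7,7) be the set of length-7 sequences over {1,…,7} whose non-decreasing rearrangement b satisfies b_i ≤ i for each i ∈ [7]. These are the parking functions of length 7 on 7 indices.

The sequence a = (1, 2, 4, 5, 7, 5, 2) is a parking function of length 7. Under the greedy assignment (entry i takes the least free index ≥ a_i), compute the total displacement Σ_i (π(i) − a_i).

Σπ = 28 ({1..7} each once); Σa = 1+2+4+5+7+5+2 = 26; disp = 28−26 = 2.

2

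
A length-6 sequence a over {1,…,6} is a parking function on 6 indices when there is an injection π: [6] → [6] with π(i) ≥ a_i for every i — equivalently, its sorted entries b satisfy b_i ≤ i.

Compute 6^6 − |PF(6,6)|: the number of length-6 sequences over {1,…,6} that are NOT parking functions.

Count = 1·7^5 = 1×16807 = 16807 [KW]
E.g. (5,2,4,5,6,5) → sorted (2,4,5,5,5,6): b_1=2>1, not a PF.
Total 46656; non-PF = 46656−16807 = 29849

29849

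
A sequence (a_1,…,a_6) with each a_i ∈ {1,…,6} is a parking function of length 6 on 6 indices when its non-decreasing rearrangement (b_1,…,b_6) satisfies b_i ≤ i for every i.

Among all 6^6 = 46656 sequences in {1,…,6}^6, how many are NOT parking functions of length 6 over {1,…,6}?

29849

|PF| = (7−6)·7^(6−1) = 1·16807 = 16807 (Pollak)
Check (6,6,6,2,5,4) → sorted (2,4,5,6,6,6): b_1=2>1, not a PF.
6^6 − 16807 = 46656 − 16807 = 29849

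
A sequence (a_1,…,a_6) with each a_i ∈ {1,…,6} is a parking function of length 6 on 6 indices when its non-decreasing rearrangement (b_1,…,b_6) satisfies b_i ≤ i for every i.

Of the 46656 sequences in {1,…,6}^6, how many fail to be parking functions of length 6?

#PF = (6−6+1)·(6+1)^(6−1) = 1·16807 = 16807
E.g. (5,5,2,1,5,6) → sorted (1,2,5,5,5,6): b_3=5>3, not a PF.
6^6 − 16807 = 46656 − 16807 = 29849

29849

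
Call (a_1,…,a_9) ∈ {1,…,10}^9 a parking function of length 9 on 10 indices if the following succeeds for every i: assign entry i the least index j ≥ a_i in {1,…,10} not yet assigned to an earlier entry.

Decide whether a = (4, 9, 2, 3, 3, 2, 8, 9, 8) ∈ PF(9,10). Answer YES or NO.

NO

Sorted: b = (2, 2, 3, 3, 4, 8, 8, 9, 9).
  b_1=2 ≤ 2
  b_2=2 ≤ 3
  b_3=3 ≤ 4
  b_4=3 ≤ 5
  b_5=4 ≤ 6
  b_6=8 > 7
  fails at i=6 ⇒ NO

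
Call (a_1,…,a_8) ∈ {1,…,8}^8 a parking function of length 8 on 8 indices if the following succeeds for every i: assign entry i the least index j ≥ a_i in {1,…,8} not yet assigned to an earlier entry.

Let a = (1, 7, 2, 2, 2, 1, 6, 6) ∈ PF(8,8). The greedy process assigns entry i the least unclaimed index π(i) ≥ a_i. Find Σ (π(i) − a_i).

9

Σπ(i) = 1+…+8 = 36; Σa = 1+7+2+2+2+1+6+6 = 27; disp = 36−27 = 9.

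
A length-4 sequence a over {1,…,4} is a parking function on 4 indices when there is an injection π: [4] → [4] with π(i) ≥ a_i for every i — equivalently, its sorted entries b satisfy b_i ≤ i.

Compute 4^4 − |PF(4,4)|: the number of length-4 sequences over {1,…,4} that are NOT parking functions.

131

#PF = 1·5^3 = 1×125 = 125 (Pollak)
One tuple (2,1,4,4) → sorted (1,2,4,4): b_3=4>3, not a PF.
4^4 − 125 = 256 − 125 = 131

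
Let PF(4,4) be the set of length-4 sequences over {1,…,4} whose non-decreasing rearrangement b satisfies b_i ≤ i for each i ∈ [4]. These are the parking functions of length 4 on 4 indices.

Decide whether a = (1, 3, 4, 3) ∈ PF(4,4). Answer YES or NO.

NO

Sorted: b = (1, 3, 3, 4).
  b_1=1 ≤ 1
  b_2=3 > 2
  fails at i=2 ⇒ NO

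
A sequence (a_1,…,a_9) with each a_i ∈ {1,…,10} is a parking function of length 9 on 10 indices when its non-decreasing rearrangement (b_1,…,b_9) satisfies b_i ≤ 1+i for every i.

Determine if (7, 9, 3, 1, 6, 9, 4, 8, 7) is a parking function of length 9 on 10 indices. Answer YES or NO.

NO

Rearranged: b = (1, 3, 4, 6, 7, 7, 8, 9, 9).
  b_1=1 ≤ 2
  b_2=3 ≤ 3
  b_3=4 ≤ 4
  b_4=6 > 5
  fails at i=4 ⇒ NO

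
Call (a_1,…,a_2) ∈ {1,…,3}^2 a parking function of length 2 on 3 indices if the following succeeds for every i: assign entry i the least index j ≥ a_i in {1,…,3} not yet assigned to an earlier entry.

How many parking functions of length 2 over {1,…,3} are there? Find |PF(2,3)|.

8

#PF = (3−2+1)·(3+1)^(2−1) = 2 · 4 = 8 (Pollak)
Check (3,1) → sorted (1,3): b_i ≤ 1+i ∀i, a PF.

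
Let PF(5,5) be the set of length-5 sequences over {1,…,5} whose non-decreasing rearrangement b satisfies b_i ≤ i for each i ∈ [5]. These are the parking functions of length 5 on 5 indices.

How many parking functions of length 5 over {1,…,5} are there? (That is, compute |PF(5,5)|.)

1296

Count = (5−5+1)·(5+1)^(5−1) = 1×1296 = 1296 [KW]
Example (5,2,1,2,1) → sorted (1,1,2,2,5): b_i ≤ i ∀i, a PF.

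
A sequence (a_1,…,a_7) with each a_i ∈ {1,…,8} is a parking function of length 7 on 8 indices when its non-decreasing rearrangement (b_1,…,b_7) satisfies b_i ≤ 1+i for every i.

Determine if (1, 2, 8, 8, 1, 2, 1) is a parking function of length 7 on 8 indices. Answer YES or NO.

Order a: b = (1, 1, 1, 2, 2, 8, 8).
  b_1=1 ≤ 2
  b_2=1 ≤ 3
  b_3=1 ≤ 4
  b_4=2 ≤ 5
  b_5=2 ≤ 6
  b_6=8 > 7
  fails at i=6 ⇒ NO

NO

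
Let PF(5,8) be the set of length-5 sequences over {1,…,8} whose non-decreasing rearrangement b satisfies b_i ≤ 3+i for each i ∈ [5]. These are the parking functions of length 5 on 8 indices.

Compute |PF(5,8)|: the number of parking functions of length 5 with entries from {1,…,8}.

26244

|PF(5,8)| = (9−5)·9^(5−1) = 4·6561 = 26244 [KW]
Example (6,6,5,7,1) → sorted (1,5,6,6,7): b_i ≤ 3+i ∀i, a PF.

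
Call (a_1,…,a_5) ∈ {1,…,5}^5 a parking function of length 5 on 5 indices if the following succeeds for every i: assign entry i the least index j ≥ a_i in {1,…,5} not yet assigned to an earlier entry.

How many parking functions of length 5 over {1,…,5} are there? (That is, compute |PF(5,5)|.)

|PF(5,5)| = (6−5)·6^(5−1) = 1 · 1296 = 1296 [KW]
Check (4,5,1,1,1) → sorted (1,1,1,4,5): b_i ≤ i ∀i, a PF.

1296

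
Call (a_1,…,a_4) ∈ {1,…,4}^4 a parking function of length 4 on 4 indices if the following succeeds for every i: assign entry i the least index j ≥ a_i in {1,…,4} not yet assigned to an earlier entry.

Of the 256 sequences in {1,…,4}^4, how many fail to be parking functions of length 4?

131

|PF(4,4)| = (5−4)·5^(4−1) = 1×125 = 125 (Pollak)
Example (4,4,3,3) → sorted (3,3,4,4): b_1=3>1, not a PF.
4^4 − 125 = 256 − 125 = 131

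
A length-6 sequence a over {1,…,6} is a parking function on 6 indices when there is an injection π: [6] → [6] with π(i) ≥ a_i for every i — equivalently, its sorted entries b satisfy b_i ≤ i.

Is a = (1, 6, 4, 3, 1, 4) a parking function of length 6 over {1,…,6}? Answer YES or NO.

YES

Order a: b = (1, 1, 3, 4, 4, 6).
  b_1=1 ≤ 1
  b_2=1 ≤ 2
  b_3=3 ≤ 3
  b_4=4 ≤ 4
  b_5=4 ≤ 5
  b_6=6 ≤ 6
All bounds hold ⇒ YES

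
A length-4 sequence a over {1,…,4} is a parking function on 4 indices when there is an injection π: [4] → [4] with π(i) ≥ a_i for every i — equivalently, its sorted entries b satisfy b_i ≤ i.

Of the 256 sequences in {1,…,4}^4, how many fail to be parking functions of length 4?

|PF(4,4)| = (5−4)·5^(4−1) = 1 · 125 = 125 [KW]
Example (2,2,3,2) → sorted (2,2,2,3): b_1=2>1, not a PF.
4^4 − 125 = 256 − 125 = 131

131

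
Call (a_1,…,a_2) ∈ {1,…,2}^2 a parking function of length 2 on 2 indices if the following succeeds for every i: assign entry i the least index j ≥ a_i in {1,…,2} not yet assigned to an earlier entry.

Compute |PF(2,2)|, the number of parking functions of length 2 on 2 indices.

3

|PF(2,2)| = (2+1−2)·(2+1)^{2−1} = 1·3 = 3 (Pollak)
Example (1,1) → sorted (1,1): b_i ≤ i ∀i, a PF.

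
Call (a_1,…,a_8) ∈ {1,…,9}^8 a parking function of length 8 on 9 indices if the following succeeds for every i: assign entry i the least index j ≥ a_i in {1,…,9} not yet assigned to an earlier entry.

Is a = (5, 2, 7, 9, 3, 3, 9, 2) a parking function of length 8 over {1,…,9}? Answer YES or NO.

Sorted: b = (2, 2, 3, 3, 5, 7, 9, 9).
  b_1=2 ≤ 2
  b_2=2 ≤ 3
  b_3=3 ≤ 4
  b_4=3 ≤ 5
  b_5=5 ≤ 6
  b_6=7 ≤ 7
  b_7=9 > 8
  fails at i=7 ⇒ NO

NO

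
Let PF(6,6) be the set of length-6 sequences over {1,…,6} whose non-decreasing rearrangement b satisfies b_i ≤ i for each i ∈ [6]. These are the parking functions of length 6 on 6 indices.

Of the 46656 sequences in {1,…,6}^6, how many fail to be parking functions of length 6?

|PF(6,6)| = (7−6)·7^(6−1) = 1 · 16807 = 16807 [KW]
Check (5,3,2,5,5,6) → sorted (2,3,5,5,5,6): b_1=2>1, not a PF.
6^6 − 16807 = 46656 − 16807 = 29849

29849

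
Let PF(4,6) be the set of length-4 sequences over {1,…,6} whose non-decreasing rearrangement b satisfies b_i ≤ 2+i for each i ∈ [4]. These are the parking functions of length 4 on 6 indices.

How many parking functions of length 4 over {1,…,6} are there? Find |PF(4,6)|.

Count = (6+1−4)·(6+1)^{4−1} = 3×343 = 1029
E.g. (1,4,6,2) → sorted (1,2,4,6): b_i ≤ 2+i ∀i, a PF.

1029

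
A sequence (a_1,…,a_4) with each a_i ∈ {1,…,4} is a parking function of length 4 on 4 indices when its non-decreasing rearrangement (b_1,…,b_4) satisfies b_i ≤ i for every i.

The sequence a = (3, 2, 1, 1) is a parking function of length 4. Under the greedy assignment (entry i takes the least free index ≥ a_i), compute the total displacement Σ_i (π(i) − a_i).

Σπ = 10 ({1..4} each once); Σa = 3+2+1+1 = 7; disp = 10−7 = 3.

3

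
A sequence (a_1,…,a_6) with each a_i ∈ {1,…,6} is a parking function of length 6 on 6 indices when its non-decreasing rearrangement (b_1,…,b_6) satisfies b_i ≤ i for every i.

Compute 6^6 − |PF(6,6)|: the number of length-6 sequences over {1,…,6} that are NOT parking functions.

|PF(6,6)| = (7−6)·7^(6−1) = 1·16807 = 16807 (Pollak)
One tuple (4,4,6,5,6,6) → sorted (4,4,5,6,6,6): b_1=4>1, not a PF.
6^6 − 16807 = 46656 − 16807 = 29849

29849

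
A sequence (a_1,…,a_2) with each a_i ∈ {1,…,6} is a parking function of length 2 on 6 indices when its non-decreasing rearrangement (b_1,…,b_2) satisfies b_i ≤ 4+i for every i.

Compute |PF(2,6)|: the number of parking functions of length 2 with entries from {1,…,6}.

35

|PF| = (6+1−2)·(6+1)^{2−1} = 5×7 = 35 (Pollak)
E.g. (2,1) → sorted (1,2): b_i ≤ 4+i ∀i, a PF.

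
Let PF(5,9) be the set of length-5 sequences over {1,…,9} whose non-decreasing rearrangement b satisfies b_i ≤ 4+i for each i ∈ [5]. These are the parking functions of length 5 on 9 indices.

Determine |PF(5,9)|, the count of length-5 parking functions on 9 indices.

50000

|PF| = (9+1−5)·(9+1)^{5−1} = 5·10000 = 50000 (Konheim–Weiss)
Check (6,4,6,6,1) → sorted (1,4,6,6,6): b_i ≤ 4+i ∀i, a PF.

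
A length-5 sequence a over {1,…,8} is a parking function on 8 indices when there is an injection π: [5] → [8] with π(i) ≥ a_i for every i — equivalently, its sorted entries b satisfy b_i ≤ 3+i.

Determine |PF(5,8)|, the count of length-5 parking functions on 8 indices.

Count = 4·9^4 = 4·6561 = 26244 (Pollak)
Example (5,5,1,5,4) → sorted (1,4,5,5,5): b_i ≤ 3+i ∀i, a PF.

26244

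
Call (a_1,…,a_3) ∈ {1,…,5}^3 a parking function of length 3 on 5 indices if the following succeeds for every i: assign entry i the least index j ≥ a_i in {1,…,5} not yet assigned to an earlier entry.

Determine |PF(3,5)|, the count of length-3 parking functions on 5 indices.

108

Count = (5+1−3)·(5+1)^{3−1} = 3 · 36 = 108 [KW]
E.g. (2,2,5) → sorted (2,2,5): b_i ≤ 2+i ∀i, a PF.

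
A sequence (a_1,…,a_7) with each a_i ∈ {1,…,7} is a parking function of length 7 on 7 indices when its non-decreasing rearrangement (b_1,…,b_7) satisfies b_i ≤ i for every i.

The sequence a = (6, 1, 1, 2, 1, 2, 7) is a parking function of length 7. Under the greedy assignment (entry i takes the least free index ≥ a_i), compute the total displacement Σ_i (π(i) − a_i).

8

Σπ = 7·8/2 = 28 (π permutes [7]); Σa = 6+1+1+2+1+2+7 = 20; disp = 28−20 = 8.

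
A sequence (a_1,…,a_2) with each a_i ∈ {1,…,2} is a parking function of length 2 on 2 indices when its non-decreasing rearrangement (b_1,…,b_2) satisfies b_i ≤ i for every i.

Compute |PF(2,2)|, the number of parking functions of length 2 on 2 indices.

3

|PF| = (3−2)·3^(2−1) = 1 · 3 = 3 (Konheim–Weiss)
Check (2,1) → sorted (1,2): b_i ≤ i ∀i, a PF.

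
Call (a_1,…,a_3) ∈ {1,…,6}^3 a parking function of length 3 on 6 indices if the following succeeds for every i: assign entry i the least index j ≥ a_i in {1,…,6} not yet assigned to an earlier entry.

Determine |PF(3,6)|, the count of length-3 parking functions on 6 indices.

|PF(3,6)| = (7−3)·7^(3−1) = 4×49 = 196 (Konheim–Weiss)
One tuple (6,4,2) → sorted (2,4,6): b_i ≤ 3+i ∀i, a PF.

196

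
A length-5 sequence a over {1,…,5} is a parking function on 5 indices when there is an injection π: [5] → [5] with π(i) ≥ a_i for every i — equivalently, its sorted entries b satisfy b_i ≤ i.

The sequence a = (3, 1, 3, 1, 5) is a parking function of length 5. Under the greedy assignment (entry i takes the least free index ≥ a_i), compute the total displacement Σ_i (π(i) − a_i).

Σπ = 15 ({1..5} each once); Σa = 3+1+3+1+5 = 13; disp = 15−13 = 2.

2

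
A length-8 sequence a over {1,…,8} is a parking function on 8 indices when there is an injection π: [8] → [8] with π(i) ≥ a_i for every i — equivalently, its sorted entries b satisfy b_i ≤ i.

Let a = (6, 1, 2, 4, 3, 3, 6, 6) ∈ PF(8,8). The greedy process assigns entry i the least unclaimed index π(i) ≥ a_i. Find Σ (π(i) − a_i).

5

Σπ = 8·9/2 = 36 (π permutes [8]); Σa = 6+1+2+4+3+3+6+6 = 31; disp = 36−31 = 5.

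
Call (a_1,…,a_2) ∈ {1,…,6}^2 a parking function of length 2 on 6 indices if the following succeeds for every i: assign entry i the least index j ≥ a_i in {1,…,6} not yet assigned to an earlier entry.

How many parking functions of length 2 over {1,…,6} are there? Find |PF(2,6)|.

35

#PF = (6+1−2)·(6+1)^{2−1} = 5 · 7 = 35 (Konheim–Weiss)
E.g. (2,6) → sorted (2,6): b_i ≤ 4+i ∀i, a PF.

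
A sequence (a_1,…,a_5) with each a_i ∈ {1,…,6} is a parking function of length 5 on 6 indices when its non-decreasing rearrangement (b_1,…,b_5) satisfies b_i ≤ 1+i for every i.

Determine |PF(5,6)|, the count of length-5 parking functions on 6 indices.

4802

|PF| = 2·7^4 = 2 · 2401 = 4802
One tuple (1,2,4,4,2) → sorted (1,2,2,4,4): b_i ≤ 1+i ∀i, a PF.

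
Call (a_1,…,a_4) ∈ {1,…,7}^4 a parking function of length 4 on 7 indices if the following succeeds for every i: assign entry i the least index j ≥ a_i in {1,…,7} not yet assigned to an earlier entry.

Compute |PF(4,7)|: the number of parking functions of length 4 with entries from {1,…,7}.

2048

Count = (7−4+1)·(7+1)^(4−1) = 4 · 512 = 2048
E.g. (3,1,5,2) → sorted (1,2,3,5): b_i ≤ 3+i ∀i, a PF.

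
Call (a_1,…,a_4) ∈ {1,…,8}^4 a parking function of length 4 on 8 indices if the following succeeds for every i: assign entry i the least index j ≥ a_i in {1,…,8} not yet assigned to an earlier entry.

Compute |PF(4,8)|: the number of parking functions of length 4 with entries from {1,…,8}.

3645

Count = (8−4+1)·(8+1)^(4−1) = 5·729 = 3645 [KW]
Example (5,2,4,7) → sorted (2,4,5,7): b_i ≤ 4+i ∀i, a PF.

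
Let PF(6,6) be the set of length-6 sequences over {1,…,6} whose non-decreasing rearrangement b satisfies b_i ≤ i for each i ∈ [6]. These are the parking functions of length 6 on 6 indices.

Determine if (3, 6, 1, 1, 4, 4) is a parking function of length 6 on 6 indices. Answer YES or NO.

Sorted: b = (1, 1, 3, 4, 4, 6).
  b_1=1 ≤ 1
  b_2=1 ≤ 2
  b_3=3 ≤ 3
  b_4=4 ≤ 4
  b_5=4 ≤ 5
  b_6=6 ≤ 6
All bounds hold ⇒ YES

YES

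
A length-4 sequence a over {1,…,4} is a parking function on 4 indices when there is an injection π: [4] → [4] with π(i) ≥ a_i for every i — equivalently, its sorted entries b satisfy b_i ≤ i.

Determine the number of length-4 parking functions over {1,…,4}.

125

#PF = 1·5^3 = 1 · 125 = 125 (Pollak)
E.g. (4,1,2,3) → sorted (1,2,3,4): b_i ≤ i ∀i, a PF.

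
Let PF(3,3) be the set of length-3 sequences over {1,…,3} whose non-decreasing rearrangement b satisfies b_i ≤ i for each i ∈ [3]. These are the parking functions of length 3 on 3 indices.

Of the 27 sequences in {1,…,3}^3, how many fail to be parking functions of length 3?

11

Count = (3+1−3)·(3+1)^{3−1} = 1·16 = 16 (Pollak)
E.g. (3,3,2) → sorted (2,3,3): b_1=2>1, not a PF.
Total 27; non-PF = 27−16 = 11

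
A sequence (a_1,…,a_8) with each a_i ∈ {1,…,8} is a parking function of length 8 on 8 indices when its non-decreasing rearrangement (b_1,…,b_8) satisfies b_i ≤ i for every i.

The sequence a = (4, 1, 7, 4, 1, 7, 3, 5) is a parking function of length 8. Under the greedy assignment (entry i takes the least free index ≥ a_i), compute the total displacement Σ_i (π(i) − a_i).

Σπ = 36 ({1..8} each once); Σa = 4+1+7+4+1+7+3+5 = 32; disp = 36−32 = 4.

4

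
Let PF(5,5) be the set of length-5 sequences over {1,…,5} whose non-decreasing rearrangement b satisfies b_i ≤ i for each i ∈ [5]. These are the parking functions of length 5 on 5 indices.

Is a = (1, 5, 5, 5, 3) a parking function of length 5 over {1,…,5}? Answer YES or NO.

Rearranged: b = (1, 3, 5, 5, 5).
  b_1=1 ≤ 1
  b_2=3 > 2
  fails at i=2 ⇒ NO

NO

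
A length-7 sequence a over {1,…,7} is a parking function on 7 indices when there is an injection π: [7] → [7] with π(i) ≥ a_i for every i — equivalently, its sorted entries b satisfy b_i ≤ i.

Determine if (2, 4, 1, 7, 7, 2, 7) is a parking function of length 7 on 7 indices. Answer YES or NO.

NO

Rearranged: b = (1, 2, 2, 4, 7, 7, 7).
  b_1=1 ≤ 1
  b_2=2 ≤ 2
  b_3=2 ≤ 3
  b_4=4 ≤ 4
  b_5=7 > 5
  fails at i=5 ⇒ NO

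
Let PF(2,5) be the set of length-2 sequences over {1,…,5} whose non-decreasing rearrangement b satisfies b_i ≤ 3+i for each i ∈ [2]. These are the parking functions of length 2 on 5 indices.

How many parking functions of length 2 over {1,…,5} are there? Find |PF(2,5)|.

Count = (5+1−2)·(5+1)^{2−1} = 4 · 6 = 24
One tuple (4,1) → sorted (1,4): b_i ≤ 3+i ∀i, a PF.

24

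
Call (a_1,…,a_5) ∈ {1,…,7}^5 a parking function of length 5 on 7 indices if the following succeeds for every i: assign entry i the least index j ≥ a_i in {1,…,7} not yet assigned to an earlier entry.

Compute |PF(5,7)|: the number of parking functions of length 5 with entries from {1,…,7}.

Count = (8−5)·8^(5−1) = 3·4096 = 12288 (Pollak)
E.g. (2,2,2,1,4) → sorted (1,2,2,2,4): b_i ≤ 2+i ∀i, a PF.

12288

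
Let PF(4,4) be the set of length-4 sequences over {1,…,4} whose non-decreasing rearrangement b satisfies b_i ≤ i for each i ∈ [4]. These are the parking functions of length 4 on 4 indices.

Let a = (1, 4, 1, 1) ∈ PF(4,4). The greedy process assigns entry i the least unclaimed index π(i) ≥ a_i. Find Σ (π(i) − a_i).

Σπ = 4·5/2 = 10 (π permutes [4]); Σa = 1+4+1+1 = 7; disp = 10−7 = 3.

3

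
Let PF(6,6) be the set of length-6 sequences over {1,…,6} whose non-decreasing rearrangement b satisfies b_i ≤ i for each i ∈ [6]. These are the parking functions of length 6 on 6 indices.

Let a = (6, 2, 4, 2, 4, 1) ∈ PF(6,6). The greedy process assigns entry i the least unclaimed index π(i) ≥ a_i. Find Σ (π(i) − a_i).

Σπ = 6·7/2 = 21 (π permutes [6]); Σa = 6+2+4+2+4+1 = 19; disp = 21−19 = 2.

2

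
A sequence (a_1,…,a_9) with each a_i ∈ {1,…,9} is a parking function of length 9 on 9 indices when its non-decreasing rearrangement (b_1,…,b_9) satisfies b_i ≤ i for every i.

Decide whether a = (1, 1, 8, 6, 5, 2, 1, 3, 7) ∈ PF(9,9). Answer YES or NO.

Rearranged: b = (1, 1, 1, 2, 3, 5, 6, 7, 8).
  b_1=1 ≤ 1
  b_2=1 ≤ 2
  b_3=1 ≤ 3
  b_4=2 ≤ 4
  b_5=3 ≤ 5
  b_6=5 ≤ 6
  b_7=6 ≤ 7
  b_8=7 ≤ 8
  b_9=8 ≤ 9
All bounds hold ⇒ YES

YES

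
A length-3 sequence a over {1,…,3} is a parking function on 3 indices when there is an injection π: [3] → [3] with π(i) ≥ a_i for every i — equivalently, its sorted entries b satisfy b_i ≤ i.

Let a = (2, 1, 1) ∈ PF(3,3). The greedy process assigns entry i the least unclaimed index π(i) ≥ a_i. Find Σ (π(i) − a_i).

Σπ = 6 ({1..3} each once); Σa = 2+1+1 = 4; disp = 6−4 = 2.

2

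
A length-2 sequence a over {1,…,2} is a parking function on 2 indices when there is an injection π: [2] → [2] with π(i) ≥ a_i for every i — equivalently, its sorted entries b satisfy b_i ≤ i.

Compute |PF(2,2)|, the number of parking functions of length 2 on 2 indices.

3

Count = (3−2)·3^(2−1) = 1×3 = 3 (Pollak)
E.g. (2,1) → sorted (1,2): b_i ≤ i ∀i, a PF.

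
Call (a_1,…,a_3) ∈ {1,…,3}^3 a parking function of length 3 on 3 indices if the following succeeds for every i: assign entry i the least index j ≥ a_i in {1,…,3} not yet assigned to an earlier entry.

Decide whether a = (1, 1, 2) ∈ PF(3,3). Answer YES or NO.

YES

Order a: b = (1, 1, 2).
  b_1=1 ≤ 1
  b_2=1 ≤ 2
  b_3=2 ≤ 3
All bounds hold ⇒ YES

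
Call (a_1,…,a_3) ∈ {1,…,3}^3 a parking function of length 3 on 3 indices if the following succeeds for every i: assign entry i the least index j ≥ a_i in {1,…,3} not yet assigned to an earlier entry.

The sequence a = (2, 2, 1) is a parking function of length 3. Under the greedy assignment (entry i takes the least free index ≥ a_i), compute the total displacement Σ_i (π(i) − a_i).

1

Σπ = 6 ({1..3} each once); Σa = 2+2+1 = 5; disp = 6−5 = 1.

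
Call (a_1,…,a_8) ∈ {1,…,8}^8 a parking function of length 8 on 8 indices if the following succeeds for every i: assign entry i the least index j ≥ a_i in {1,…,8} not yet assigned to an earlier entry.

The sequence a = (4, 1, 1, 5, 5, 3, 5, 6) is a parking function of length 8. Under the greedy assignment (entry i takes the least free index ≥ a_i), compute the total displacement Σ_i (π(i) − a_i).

6

Σπ(i) = 1+…+8 = 36; Σa = 4+1+1+5+5+3+5+6 = 30; disp = 36−30 = 6.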